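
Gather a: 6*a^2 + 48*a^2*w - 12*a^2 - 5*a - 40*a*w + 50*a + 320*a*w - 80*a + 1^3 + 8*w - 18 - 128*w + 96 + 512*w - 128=a^2*(48*w - 6) + a*(280*w - 35) + 392*w - 49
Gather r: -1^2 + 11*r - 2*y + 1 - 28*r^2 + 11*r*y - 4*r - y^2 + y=-28*r^2 + r*(11*y + 7) - y^2 - y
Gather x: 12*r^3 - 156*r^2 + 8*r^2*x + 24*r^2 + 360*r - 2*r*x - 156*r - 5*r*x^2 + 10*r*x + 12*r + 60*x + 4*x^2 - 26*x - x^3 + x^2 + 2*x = 12*r^3 - 132*r^2 + 216*r - x^3 + x^2*(5 - 5*r) + x*(8*r^2 + 8*r + 36)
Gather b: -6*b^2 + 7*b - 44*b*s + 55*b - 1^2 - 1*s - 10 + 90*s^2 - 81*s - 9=-6*b^2 + b*(62 - 44*s) + 90*s^2 - 82*s - 20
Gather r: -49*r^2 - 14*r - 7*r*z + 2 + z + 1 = -49*r^2 + r*(-7*z - 14) + z + 3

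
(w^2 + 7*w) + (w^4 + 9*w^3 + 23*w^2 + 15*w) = w^4 + 9*w^3 + 24*w^2 + 22*w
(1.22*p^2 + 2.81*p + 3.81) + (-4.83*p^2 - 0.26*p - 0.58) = -3.61*p^2 + 2.55*p + 3.23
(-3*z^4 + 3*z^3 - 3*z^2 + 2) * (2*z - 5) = -6*z^5 + 21*z^4 - 21*z^3 + 15*z^2 + 4*z - 10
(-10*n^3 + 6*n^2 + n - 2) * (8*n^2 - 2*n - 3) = -80*n^5 + 68*n^4 + 26*n^3 - 36*n^2 + n + 6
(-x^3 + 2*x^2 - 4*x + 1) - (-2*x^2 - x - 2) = -x^3 + 4*x^2 - 3*x + 3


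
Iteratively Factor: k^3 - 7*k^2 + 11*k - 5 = (k - 1)*(k^2 - 6*k + 5) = (k - 5)*(k - 1)*(k - 1)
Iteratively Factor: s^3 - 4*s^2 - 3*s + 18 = (s + 2)*(s^2 - 6*s + 9) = (s - 3)*(s + 2)*(s - 3)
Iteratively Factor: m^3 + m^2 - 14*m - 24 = (m - 4)*(m^2 + 5*m + 6) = (m - 4)*(m + 3)*(m + 2)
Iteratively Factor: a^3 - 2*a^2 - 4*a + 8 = (a - 2)*(a^2 - 4) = (a - 2)*(a + 2)*(a - 2)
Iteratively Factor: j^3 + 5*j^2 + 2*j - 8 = (j + 4)*(j^2 + j - 2) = (j - 1)*(j + 4)*(j + 2)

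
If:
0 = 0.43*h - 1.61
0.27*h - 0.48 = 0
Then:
No Solution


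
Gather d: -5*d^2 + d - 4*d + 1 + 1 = -5*d^2 - 3*d + 2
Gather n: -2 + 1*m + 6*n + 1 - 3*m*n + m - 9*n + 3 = 2*m + n*(-3*m - 3) + 2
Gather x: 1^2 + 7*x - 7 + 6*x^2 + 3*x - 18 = 6*x^2 + 10*x - 24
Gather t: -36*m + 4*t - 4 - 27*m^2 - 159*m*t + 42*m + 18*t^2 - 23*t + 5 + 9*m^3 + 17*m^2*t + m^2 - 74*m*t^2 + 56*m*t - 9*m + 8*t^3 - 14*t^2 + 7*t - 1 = 9*m^3 - 26*m^2 - 3*m + 8*t^3 + t^2*(4 - 74*m) + t*(17*m^2 - 103*m - 12)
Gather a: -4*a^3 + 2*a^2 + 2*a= -4*a^3 + 2*a^2 + 2*a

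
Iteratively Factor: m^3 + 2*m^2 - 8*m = (m)*(m^2 + 2*m - 8) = m*(m + 4)*(m - 2)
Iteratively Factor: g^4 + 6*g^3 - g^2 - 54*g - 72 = (g + 3)*(g^3 + 3*g^2 - 10*g - 24) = (g + 2)*(g + 3)*(g^2 + g - 12) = (g + 2)*(g + 3)*(g + 4)*(g - 3)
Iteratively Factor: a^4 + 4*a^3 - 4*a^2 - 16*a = (a)*(a^3 + 4*a^2 - 4*a - 16) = a*(a + 4)*(a^2 - 4) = a*(a + 2)*(a + 4)*(a - 2)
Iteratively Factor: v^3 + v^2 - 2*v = (v + 2)*(v^2 - v) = v*(v + 2)*(v - 1)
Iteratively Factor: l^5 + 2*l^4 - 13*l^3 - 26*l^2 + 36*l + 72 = (l - 2)*(l^4 + 4*l^3 - 5*l^2 - 36*l - 36) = (l - 2)*(l + 2)*(l^3 + 2*l^2 - 9*l - 18) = (l - 2)*(l + 2)^2*(l^2 - 9) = (l - 2)*(l + 2)^2*(l + 3)*(l - 3)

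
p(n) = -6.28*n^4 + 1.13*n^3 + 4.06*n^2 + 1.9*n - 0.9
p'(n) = -25.12*n^3 + 3.39*n^2 + 8.12*n + 1.9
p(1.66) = -29.08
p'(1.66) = -90.19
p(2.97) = -418.48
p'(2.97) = -602.18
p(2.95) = -406.56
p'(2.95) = -589.53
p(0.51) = 0.85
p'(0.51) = 3.59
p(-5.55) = -6037.99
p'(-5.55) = 4355.62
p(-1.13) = -9.73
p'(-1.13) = 33.30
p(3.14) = -530.41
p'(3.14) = -716.87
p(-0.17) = -1.12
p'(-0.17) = 0.74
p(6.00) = -7738.14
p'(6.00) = -5253.26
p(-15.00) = -320854.65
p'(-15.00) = 85422.85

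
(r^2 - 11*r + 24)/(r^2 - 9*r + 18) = (r - 8)/(r - 6)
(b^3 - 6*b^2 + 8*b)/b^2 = b - 6 + 8/b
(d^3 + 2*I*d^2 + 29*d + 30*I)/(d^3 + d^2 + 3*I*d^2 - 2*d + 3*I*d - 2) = (d^2 + I*d + 30)/(d^2 + d*(1 + 2*I) + 2*I)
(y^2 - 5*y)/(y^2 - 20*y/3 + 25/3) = 3*y/(3*y - 5)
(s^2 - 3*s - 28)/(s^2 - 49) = (s + 4)/(s + 7)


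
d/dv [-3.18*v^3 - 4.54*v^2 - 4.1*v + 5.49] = -9.54*v^2 - 9.08*v - 4.1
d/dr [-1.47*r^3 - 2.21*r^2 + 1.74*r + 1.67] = -4.41*r^2 - 4.42*r + 1.74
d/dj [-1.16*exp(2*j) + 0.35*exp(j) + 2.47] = (0.35 - 2.32*exp(j))*exp(j)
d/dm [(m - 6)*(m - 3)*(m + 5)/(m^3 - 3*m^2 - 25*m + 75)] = 1/(m^2 - 10*m + 25)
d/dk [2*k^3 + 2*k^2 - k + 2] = 6*k^2 + 4*k - 1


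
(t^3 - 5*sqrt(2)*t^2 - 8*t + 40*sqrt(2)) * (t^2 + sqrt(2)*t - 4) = t^5 - 4*sqrt(2)*t^4 - 22*t^3 + 52*sqrt(2)*t^2 + 112*t - 160*sqrt(2)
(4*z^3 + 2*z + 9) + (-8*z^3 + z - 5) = -4*z^3 + 3*z + 4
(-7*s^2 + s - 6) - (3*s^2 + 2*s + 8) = -10*s^2 - s - 14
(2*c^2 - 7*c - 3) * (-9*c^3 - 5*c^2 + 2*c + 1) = -18*c^5 + 53*c^4 + 66*c^3 + 3*c^2 - 13*c - 3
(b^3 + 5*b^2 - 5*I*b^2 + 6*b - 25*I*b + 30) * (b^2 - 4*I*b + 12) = b^5 + 5*b^4 - 9*I*b^4 - 2*b^3 - 45*I*b^3 - 10*b^2 - 84*I*b^2 + 72*b - 420*I*b + 360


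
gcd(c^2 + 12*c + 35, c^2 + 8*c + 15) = c + 5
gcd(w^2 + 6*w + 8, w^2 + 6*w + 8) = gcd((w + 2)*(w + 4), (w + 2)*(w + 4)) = w^2 + 6*w + 8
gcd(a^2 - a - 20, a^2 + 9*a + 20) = a + 4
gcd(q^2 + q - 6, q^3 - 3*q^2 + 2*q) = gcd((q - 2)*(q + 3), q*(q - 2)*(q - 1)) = q - 2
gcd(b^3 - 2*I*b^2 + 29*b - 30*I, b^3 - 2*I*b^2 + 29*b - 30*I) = b^3 - 2*I*b^2 + 29*b - 30*I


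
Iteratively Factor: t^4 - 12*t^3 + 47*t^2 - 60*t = (t - 5)*(t^3 - 7*t^2 + 12*t) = (t - 5)*(t - 4)*(t^2 - 3*t) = t*(t - 5)*(t - 4)*(t - 3)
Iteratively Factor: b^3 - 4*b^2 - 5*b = (b)*(b^2 - 4*b - 5) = b*(b + 1)*(b - 5)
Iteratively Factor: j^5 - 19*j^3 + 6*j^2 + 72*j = (j - 3)*(j^4 + 3*j^3 - 10*j^2 - 24*j) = (j - 3)^2*(j^3 + 6*j^2 + 8*j) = (j - 3)^2*(j + 4)*(j^2 + 2*j) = j*(j - 3)^2*(j + 4)*(j + 2)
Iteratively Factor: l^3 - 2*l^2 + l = (l)*(l^2 - 2*l + 1) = l*(l - 1)*(l - 1)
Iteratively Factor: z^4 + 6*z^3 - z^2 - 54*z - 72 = (z + 3)*(z^3 + 3*z^2 - 10*z - 24) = (z + 2)*(z + 3)*(z^2 + z - 12) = (z + 2)*(z + 3)*(z + 4)*(z - 3)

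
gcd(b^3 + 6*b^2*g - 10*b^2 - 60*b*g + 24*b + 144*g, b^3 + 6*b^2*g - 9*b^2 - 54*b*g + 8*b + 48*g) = b + 6*g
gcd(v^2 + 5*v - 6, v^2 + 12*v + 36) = v + 6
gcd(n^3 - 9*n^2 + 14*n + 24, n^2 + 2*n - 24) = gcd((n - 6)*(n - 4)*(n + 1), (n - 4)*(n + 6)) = n - 4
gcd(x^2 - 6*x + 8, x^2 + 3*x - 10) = x - 2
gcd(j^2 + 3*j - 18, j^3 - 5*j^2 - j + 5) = 1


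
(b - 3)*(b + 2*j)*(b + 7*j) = b^3 + 9*b^2*j - 3*b^2 + 14*b*j^2 - 27*b*j - 42*j^2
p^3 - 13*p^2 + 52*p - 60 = (p - 6)*(p - 5)*(p - 2)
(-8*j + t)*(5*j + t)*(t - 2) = -40*j^2*t + 80*j^2 - 3*j*t^2 + 6*j*t + t^3 - 2*t^2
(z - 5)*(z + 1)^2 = z^3 - 3*z^2 - 9*z - 5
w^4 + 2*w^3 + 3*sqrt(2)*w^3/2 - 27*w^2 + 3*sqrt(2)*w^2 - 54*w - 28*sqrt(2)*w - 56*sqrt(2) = (w + 2)*(w - 7*sqrt(2)/2)*(w + sqrt(2))*(w + 4*sqrt(2))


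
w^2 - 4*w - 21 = (w - 7)*(w + 3)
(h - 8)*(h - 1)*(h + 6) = h^3 - 3*h^2 - 46*h + 48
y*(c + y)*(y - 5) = c*y^2 - 5*c*y + y^3 - 5*y^2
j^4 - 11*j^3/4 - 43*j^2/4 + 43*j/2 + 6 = (j - 4)*(j - 2)*(j + 1/4)*(j + 3)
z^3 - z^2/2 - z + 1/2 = (z - 1)*(z - 1/2)*(z + 1)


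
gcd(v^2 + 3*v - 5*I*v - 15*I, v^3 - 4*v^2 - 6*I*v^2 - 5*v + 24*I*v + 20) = v - 5*I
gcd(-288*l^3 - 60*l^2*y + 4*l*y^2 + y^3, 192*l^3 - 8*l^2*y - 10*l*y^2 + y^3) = -8*l + y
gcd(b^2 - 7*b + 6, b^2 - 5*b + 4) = b - 1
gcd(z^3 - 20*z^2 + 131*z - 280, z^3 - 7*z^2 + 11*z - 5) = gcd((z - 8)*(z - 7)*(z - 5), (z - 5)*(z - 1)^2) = z - 5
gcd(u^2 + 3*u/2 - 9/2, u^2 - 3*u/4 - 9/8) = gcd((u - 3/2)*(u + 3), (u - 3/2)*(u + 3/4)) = u - 3/2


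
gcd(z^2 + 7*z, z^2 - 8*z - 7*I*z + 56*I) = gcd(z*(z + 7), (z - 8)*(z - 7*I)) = 1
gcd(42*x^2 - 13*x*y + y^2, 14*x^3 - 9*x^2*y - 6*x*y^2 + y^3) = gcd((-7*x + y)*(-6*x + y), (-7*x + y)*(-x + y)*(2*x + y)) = 7*x - y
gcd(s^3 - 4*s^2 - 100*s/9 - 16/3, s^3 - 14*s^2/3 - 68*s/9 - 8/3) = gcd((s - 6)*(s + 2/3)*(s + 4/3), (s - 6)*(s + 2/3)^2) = s^2 - 16*s/3 - 4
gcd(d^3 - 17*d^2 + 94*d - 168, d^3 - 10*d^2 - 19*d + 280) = d - 7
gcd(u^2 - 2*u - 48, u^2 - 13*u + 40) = u - 8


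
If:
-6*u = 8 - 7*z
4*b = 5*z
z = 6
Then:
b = 15/2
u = 17/3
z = 6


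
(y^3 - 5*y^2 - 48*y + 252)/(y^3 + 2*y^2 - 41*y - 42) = (y - 6)/(y + 1)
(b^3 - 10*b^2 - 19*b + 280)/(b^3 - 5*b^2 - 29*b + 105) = (b - 8)/(b - 3)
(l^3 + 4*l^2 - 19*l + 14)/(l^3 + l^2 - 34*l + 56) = (l - 1)/(l - 4)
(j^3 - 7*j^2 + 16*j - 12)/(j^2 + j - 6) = (j^2 - 5*j + 6)/(j + 3)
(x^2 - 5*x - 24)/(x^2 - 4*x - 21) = (x - 8)/(x - 7)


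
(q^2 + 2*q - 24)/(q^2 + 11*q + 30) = (q - 4)/(q + 5)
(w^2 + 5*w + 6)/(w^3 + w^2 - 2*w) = (w + 3)/(w*(w - 1))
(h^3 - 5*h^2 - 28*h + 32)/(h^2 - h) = h - 4 - 32/h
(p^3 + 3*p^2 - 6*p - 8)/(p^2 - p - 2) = p + 4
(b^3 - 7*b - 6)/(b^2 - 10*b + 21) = (b^2 + 3*b + 2)/(b - 7)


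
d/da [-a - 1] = -1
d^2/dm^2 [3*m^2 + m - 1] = 6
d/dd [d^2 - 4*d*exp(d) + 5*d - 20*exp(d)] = -4*d*exp(d) + 2*d - 24*exp(d) + 5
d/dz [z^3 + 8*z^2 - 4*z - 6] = 3*z^2 + 16*z - 4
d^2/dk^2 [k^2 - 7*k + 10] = 2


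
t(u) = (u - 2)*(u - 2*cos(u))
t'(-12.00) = -42.71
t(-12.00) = 191.63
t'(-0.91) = -0.45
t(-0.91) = 6.22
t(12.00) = 103.12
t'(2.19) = 3.85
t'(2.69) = 5.78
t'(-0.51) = -2.31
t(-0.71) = 6.03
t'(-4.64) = -24.38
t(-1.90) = 4.89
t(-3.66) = 10.88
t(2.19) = 0.64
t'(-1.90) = 2.23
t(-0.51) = 5.66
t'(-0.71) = -1.40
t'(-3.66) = -13.19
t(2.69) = 3.10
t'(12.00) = 9.58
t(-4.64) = 29.85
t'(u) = u + (u - 2)*(2*sin(u) + 1) - 2*cos(u)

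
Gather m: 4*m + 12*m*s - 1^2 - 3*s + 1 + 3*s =m*(12*s + 4)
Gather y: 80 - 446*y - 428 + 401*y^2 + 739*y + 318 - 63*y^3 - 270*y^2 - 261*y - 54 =-63*y^3 + 131*y^2 + 32*y - 84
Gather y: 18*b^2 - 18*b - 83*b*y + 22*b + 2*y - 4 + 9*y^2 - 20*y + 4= 18*b^2 + 4*b + 9*y^2 + y*(-83*b - 18)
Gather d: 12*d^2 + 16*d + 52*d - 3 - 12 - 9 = 12*d^2 + 68*d - 24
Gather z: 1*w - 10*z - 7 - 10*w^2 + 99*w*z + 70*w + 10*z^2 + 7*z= -10*w^2 + 71*w + 10*z^2 + z*(99*w - 3) - 7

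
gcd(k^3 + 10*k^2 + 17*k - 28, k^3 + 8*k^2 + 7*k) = k + 7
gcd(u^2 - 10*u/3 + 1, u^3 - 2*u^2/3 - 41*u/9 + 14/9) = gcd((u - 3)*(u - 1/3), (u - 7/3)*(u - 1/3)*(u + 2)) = u - 1/3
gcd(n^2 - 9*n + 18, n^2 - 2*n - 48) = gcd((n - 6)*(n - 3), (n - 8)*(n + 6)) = 1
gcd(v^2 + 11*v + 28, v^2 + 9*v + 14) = v + 7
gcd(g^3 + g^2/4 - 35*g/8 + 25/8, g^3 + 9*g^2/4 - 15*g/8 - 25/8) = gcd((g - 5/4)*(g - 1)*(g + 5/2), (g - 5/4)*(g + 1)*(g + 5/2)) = g^2 + 5*g/4 - 25/8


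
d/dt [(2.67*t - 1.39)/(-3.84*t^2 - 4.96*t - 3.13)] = (10.2528*t^2 - 10.6752*t - 15.2515)/(14.7456*t^4 + 38.0928*t^3 + 48.64*t^2 + 31.0496*t + 9.7969)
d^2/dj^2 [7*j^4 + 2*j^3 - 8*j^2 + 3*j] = 84*j^2 + 12*j - 16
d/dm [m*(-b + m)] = -b + 2*m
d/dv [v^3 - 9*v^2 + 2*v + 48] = 3*v^2 - 18*v + 2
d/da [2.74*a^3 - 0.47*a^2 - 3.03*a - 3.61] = 8.22*a^2 - 0.94*a - 3.03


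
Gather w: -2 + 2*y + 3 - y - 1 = y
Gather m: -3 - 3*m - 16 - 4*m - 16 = -7*m - 35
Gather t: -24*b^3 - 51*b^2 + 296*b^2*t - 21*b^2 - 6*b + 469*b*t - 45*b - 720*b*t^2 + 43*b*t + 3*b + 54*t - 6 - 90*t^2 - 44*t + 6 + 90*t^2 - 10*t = -24*b^3 - 72*b^2 - 720*b*t^2 - 48*b + t*(296*b^2 + 512*b)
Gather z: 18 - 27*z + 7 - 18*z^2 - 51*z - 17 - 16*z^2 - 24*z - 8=-34*z^2 - 102*z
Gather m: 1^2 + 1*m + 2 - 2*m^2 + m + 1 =-2*m^2 + 2*m + 4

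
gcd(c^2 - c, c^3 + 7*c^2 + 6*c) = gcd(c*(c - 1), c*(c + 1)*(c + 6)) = c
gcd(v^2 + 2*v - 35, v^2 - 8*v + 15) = v - 5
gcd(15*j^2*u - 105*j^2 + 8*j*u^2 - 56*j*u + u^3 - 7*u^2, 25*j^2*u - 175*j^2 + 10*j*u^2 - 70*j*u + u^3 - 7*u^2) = 5*j*u - 35*j + u^2 - 7*u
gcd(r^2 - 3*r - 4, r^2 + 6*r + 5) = r + 1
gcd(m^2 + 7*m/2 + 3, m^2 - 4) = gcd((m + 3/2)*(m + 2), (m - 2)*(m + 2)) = m + 2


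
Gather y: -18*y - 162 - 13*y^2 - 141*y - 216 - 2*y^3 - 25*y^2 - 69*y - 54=-2*y^3 - 38*y^2 - 228*y - 432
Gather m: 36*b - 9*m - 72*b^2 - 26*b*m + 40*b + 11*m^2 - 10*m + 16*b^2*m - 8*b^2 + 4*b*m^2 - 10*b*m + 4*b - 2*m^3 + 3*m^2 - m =-80*b^2 + 80*b - 2*m^3 + m^2*(4*b + 14) + m*(16*b^2 - 36*b - 20)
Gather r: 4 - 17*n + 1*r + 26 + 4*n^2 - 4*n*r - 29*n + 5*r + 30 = 4*n^2 - 46*n + r*(6 - 4*n) + 60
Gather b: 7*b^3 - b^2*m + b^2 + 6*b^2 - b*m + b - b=7*b^3 + b^2*(7 - m) - b*m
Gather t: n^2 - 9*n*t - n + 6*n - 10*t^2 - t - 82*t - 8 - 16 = n^2 + 5*n - 10*t^2 + t*(-9*n - 83) - 24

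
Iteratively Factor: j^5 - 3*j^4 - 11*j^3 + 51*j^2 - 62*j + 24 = (j - 1)*(j^4 - 2*j^3 - 13*j^2 + 38*j - 24) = (j - 1)^2*(j^3 - j^2 - 14*j + 24) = (j - 3)*(j - 1)^2*(j^2 + 2*j - 8) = (j - 3)*(j - 2)*(j - 1)^2*(j + 4)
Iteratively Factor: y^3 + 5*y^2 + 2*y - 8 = (y + 2)*(y^2 + 3*y - 4) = (y - 1)*(y + 2)*(y + 4)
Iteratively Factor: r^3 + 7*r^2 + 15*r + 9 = (r + 3)*(r^2 + 4*r + 3) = (r + 1)*(r + 3)*(r + 3)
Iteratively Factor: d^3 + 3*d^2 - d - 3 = (d + 3)*(d^2 - 1) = (d + 1)*(d + 3)*(d - 1)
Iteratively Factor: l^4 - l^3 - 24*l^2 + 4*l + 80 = (l - 5)*(l^3 + 4*l^2 - 4*l - 16) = (l - 5)*(l + 4)*(l^2 - 4) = (l - 5)*(l - 2)*(l + 4)*(l + 2)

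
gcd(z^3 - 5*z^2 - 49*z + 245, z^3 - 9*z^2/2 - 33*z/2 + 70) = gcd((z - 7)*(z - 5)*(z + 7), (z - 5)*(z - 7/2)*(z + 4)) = z - 5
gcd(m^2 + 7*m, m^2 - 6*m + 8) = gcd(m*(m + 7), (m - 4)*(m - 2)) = 1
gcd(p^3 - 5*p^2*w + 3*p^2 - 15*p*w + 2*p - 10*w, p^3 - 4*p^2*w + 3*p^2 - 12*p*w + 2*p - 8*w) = p^2 + 3*p + 2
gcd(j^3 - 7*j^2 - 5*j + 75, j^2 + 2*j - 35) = j - 5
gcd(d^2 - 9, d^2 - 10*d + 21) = d - 3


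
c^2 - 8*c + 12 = (c - 6)*(c - 2)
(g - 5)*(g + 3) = g^2 - 2*g - 15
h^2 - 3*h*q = h*(h - 3*q)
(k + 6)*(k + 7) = k^2 + 13*k + 42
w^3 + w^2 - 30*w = w*(w - 5)*(w + 6)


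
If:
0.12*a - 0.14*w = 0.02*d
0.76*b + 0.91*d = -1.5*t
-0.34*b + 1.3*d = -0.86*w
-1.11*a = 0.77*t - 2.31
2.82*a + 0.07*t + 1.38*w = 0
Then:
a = -0.12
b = -4.72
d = -1.29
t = 3.17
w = 0.08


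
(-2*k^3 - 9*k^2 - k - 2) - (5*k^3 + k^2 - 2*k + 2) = -7*k^3 - 10*k^2 + k - 4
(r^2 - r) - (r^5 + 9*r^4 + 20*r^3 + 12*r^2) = -r^5 - 9*r^4 - 20*r^3 - 11*r^2 - r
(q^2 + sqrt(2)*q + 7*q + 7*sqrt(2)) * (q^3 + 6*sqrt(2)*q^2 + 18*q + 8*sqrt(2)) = q^5 + 7*q^4 + 7*sqrt(2)*q^4 + 30*q^3 + 49*sqrt(2)*q^3 + 26*sqrt(2)*q^2 + 210*q^2 + 16*q + 182*sqrt(2)*q + 112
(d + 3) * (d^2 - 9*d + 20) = d^3 - 6*d^2 - 7*d + 60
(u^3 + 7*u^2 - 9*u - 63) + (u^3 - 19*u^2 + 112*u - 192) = 2*u^3 - 12*u^2 + 103*u - 255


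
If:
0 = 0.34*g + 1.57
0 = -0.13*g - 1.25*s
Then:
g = -4.62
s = 0.48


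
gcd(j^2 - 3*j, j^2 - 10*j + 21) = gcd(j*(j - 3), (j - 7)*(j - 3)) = j - 3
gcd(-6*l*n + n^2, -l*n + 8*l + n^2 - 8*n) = 1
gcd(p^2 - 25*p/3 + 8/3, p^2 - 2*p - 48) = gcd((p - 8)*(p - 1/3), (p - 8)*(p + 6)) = p - 8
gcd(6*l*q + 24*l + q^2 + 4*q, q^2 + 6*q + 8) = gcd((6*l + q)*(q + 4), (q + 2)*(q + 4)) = q + 4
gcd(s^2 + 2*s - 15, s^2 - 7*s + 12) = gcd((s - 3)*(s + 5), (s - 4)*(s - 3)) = s - 3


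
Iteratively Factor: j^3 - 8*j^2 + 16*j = (j - 4)*(j^2 - 4*j) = j*(j - 4)*(j - 4)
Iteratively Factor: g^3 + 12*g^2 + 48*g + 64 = (g + 4)*(g^2 + 8*g + 16) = (g + 4)^2*(g + 4)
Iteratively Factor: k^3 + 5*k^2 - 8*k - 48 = (k + 4)*(k^2 + k - 12) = (k + 4)^2*(k - 3)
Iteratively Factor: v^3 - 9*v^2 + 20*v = (v - 4)*(v^2 - 5*v) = v*(v - 4)*(v - 5)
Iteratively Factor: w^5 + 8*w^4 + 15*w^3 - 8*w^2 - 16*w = (w - 1)*(w^4 + 9*w^3 + 24*w^2 + 16*w) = w*(w - 1)*(w^3 + 9*w^2 + 24*w + 16) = w*(w - 1)*(w + 4)*(w^2 + 5*w + 4) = w*(w - 1)*(w + 4)^2*(w + 1)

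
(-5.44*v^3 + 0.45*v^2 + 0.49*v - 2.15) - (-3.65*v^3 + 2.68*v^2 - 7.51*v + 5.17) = -1.79*v^3 - 2.23*v^2 + 8.0*v - 7.32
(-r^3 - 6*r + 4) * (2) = -2*r^3 - 12*r + 8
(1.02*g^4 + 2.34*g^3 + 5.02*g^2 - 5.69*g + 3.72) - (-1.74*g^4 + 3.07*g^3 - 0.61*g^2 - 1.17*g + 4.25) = 2.76*g^4 - 0.73*g^3 + 5.63*g^2 - 4.52*g - 0.53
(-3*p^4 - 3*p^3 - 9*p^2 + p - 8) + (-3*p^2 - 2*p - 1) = -3*p^4 - 3*p^3 - 12*p^2 - p - 9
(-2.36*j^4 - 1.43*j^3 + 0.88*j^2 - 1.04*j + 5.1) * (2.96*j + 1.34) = -6.9856*j^5 - 7.3952*j^4 + 0.6886*j^3 - 1.8992*j^2 + 13.7024*j + 6.834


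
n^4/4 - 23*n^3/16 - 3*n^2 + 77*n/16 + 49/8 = (n/2 + 1/2)*(n/2 + 1)*(n - 7)*(n - 7/4)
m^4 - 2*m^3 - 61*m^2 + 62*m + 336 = (m - 8)*(m - 3)*(m + 2)*(m + 7)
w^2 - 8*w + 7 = (w - 7)*(w - 1)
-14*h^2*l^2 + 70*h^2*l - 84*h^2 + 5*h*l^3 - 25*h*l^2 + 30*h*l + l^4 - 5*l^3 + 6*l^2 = (-2*h + l)*(7*h + l)*(l - 3)*(l - 2)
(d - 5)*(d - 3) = d^2 - 8*d + 15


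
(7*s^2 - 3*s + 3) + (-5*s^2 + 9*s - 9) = 2*s^2 + 6*s - 6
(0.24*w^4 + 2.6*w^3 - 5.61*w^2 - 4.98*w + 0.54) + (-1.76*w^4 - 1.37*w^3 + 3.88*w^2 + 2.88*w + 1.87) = -1.52*w^4 + 1.23*w^3 - 1.73*w^2 - 2.1*w + 2.41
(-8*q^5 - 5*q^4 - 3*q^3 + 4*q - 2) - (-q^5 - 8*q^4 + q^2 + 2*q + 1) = -7*q^5 + 3*q^4 - 3*q^3 - q^2 + 2*q - 3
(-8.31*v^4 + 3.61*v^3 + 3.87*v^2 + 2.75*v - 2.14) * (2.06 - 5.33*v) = 44.2923*v^5 - 36.3599*v^4 - 13.1905*v^3 - 6.6853*v^2 + 17.0712*v - 4.4084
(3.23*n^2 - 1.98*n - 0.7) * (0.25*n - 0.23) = 0.8075*n^3 - 1.2379*n^2 + 0.2804*n + 0.161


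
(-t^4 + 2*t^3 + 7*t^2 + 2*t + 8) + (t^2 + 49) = -t^4 + 2*t^3 + 8*t^2 + 2*t + 57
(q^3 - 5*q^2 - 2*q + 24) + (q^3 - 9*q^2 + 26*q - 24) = 2*q^3 - 14*q^2 + 24*q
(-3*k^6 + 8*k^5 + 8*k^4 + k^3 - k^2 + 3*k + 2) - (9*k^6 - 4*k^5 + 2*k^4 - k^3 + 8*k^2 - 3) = -12*k^6 + 12*k^5 + 6*k^4 + 2*k^3 - 9*k^2 + 3*k + 5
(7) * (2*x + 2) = 14*x + 14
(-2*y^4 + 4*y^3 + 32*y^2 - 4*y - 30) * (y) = -2*y^5 + 4*y^4 + 32*y^3 - 4*y^2 - 30*y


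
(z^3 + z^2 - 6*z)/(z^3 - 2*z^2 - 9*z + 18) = z/(z - 3)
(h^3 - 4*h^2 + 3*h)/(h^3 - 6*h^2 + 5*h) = (h - 3)/(h - 5)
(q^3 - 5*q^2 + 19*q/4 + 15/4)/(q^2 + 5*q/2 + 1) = (2*q^2 - 11*q + 15)/(2*(q + 2))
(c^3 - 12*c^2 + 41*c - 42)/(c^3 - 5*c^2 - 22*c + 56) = (c - 3)/(c + 4)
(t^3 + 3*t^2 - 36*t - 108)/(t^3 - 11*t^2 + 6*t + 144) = (t + 6)/(t - 8)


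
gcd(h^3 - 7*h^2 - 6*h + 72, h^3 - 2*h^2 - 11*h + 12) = h^2 - h - 12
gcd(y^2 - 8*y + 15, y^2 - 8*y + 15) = y^2 - 8*y + 15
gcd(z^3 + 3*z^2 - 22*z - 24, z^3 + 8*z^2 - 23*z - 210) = z + 6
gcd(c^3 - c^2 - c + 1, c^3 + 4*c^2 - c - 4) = c^2 - 1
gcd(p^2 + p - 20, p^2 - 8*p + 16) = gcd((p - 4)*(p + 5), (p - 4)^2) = p - 4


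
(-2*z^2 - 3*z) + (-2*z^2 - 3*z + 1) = -4*z^2 - 6*z + 1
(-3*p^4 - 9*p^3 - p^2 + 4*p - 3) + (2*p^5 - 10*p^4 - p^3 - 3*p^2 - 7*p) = 2*p^5 - 13*p^4 - 10*p^3 - 4*p^2 - 3*p - 3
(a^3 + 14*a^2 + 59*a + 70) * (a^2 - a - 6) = a^5 + 13*a^4 + 39*a^3 - 73*a^2 - 424*a - 420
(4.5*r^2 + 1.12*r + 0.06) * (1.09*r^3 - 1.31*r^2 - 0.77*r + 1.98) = 4.905*r^5 - 4.6742*r^4 - 4.8668*r^3 + 7.969*r^2 + 2.1714*r + 0.1188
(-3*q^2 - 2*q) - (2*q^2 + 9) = -5*q^2 - 2*q - 9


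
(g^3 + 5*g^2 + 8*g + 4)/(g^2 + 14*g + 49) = (g^3 + 5*g^2 + 8*g + 4)/(g^2 + 14*g + 49)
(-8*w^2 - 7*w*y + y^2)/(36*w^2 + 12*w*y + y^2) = (-8*w^2 - 7*w*y + y^2)/(36*w^2 + 12*w*y + y^2)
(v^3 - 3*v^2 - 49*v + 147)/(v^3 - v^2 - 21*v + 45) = (v^2 - 49)/(v^2 + 2*v - 15)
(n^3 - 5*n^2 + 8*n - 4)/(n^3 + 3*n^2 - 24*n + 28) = (n - 1)/(n + 7)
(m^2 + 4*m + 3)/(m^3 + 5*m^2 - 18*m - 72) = (m + 1)/(m^2 + 2*m - 24)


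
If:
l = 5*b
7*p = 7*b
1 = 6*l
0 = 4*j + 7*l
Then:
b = 1/30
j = -7/24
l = 1/6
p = 1/30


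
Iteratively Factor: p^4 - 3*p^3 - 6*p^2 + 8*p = (p + 2)*(p^3 - 5*p^2 + 4*p) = (p - 4)*(p + 2)*(p^2 - p) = p*(p - 4)*(p + 2)*(p - 1)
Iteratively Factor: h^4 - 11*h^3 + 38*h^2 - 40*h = (h)*(h^3 - 11*h^2 + 38*h - 40) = h*(h - 4)*(h^2 - 7*h + 10) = h*(h - 4)*(h - 2)*(h - 5)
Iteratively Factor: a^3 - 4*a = (a + 2)*(a^2 - 2*a) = (a - 2)*(a + 2)*(a)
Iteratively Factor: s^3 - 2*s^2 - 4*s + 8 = (s + 2)*(s^2 - 4*s + 4) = (s - 2)*(s + 2)*(s - 2)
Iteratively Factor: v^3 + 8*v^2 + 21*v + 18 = (v + 2)*(v^2 + 6*v + 9) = (v + 2)*(v + 3)*(v + 3)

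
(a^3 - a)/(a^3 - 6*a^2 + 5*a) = (a + 1)/(a - 5)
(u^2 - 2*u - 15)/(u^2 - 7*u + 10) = (u + 3)/(u - 2)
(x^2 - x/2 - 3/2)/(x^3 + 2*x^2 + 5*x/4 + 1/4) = 2*(2*x - 3)/(4*x^2 + 4*x + 1)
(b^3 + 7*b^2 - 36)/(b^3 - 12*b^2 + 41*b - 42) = (b^2 + 9*b + 18)/(b^2 - 10*b + 21)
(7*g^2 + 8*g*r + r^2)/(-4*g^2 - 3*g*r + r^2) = (7*g + r)/(-4*g + r)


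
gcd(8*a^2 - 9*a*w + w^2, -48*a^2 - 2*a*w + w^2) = -8*a + w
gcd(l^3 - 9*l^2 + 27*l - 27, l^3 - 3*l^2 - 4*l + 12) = l - 3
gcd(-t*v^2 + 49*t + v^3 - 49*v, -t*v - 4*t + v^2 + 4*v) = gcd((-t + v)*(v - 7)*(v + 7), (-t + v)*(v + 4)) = t - v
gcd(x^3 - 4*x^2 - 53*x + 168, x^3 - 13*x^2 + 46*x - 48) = x^2 - 11*x + 24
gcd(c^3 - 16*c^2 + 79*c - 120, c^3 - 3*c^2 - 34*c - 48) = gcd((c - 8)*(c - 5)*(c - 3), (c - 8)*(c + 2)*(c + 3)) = c - 8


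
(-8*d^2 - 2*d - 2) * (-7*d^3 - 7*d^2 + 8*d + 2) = 56*d^5 + 70*d^4 - 36*d^3 - 18*d^2 - 20*d - 4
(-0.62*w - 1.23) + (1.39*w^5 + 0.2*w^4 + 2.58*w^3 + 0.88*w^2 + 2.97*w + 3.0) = 1.39*w^5 + 0.2*w^4 + 2.58*w^3 + 0.88*w^2 + 2.35*w + 1.77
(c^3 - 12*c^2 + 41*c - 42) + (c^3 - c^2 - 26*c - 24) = 2*c^3 - 13*c^2 + 15*c - 66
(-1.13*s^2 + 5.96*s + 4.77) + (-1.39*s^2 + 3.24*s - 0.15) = -2.52*s^2 + 9.2*s + 4.62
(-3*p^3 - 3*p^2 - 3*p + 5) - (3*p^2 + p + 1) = -3*p^3 - 6*p^2 - 4*p + 4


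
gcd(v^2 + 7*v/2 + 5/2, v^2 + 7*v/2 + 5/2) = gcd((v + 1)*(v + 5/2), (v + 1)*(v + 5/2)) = v^2 + 7*v/2 + 5/2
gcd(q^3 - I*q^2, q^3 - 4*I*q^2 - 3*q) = q^2 - I*q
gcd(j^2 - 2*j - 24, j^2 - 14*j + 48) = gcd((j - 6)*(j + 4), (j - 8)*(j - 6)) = j - 6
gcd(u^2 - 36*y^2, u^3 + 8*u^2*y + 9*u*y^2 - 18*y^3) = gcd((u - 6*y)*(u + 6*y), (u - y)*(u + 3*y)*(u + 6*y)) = u + 6*y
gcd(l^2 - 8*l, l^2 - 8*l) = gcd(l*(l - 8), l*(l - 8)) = l^2 - 8*l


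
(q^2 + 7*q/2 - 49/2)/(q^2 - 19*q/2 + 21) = (q + 7)/(q - 6)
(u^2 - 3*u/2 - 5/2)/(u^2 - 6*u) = (2*u^2 - 3*u - 5)/(2*u*(u - 6))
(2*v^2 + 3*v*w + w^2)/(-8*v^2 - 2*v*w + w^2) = (-v - w)/(4*v - w)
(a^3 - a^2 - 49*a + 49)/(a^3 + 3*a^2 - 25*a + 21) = (a - 7)/(a - 3)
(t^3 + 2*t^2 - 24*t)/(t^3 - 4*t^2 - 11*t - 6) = t*(-t^2 - 2*t + 24)/(-t^3 + 4*t^2 + 11*t + 6)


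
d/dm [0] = 0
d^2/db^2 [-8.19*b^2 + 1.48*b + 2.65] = -16.3800000000000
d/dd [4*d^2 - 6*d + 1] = 8*d - 6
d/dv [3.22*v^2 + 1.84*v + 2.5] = 6.44*v + 1.84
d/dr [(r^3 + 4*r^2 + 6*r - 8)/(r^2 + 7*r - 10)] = (r^4 + 14*r^3 - 8*r^2 - 64*r - 4)/(r^4 + 14*r^3 + 29*r^2 - 140*r + 100)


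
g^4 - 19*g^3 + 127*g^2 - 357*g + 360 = (g - 8)*(g - 5)*(g - 3)^2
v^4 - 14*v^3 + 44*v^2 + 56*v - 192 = (v - 8)*(v - 6)*(v - 2)*(v + 2)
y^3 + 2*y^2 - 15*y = y*(y - 3)*(y + 5)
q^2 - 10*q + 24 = (q - 6)*(q - 4)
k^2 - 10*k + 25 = (k - 5)^2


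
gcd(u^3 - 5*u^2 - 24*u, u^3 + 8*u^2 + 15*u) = u^2 + 3*u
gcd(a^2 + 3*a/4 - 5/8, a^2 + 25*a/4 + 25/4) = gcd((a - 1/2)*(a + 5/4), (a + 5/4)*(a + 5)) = a + 5/4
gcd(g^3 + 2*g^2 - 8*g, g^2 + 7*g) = g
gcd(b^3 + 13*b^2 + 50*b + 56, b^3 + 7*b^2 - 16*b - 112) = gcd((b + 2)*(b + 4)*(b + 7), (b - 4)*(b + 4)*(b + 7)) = b^2 + 11*b + 28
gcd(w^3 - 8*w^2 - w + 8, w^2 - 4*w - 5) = w + 1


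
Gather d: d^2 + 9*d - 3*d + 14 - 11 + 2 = d^2 + 6*d + 5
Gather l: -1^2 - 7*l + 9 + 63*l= 56*l + 8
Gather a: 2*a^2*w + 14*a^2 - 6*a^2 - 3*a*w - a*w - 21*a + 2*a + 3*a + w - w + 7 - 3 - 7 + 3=a^2*(2*w + 8) + a*(-4*w - 16)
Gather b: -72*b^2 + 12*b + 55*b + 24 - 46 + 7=-72*b^2 + 67*b - 15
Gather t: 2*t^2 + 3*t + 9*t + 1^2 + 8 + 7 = 2*t^2 + 12*t + 16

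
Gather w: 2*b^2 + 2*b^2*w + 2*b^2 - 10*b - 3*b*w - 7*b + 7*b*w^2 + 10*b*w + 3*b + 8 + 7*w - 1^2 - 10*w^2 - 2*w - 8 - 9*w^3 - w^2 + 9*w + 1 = 4*b^2 - 14*b - 9*w^3 + w^2*(7*b - 11) + w*(2*b^2 + 7*b + 14)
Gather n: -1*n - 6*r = -n - 6*r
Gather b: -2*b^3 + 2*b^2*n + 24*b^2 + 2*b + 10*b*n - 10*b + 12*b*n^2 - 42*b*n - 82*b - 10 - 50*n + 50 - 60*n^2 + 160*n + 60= -2*b^3 + b^2*(2*n + 24) + b*(12*n^2 - 32*n - 90) - 60*n^2 + 110*n + 100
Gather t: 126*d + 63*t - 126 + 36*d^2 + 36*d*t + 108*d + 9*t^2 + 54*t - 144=36*d^2 + 234*d + 9*t^2 + t*(36*d + 117) - 270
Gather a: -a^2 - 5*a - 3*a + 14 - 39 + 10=-a^2 - 8*a - 15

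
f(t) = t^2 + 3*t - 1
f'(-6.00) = -9.00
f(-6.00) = 17.00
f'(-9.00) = -15.00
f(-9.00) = 53.00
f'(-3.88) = -4.76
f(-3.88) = 2.41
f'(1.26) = 5.52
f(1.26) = 4.37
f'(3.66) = 10.32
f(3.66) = 23.38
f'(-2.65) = -2.30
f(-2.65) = -1.93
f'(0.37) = 3.74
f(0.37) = 0.25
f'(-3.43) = -3.86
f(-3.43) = 0.47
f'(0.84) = 4.68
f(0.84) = 2.23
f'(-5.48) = -7.96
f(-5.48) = 12.59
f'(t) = 2*t + 3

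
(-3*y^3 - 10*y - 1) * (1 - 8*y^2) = 24*y^5 + 77*y^3 + 8*y^2 - 10*y - 1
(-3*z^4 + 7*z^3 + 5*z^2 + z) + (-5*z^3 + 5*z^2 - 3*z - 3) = -3*z^4 + 2*z^3 + 10*z^2 - 2*z - 3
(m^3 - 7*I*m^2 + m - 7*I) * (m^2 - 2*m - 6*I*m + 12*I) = m^5 - 2*m^4 - 13*I*m^4 - 41*m^3 + 26*I*m^3 + 82*m^2 - 13*I*m^2 - 42*m + 26*I*m + 84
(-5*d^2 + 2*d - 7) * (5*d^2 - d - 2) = -25*d^4 + 15*d^3 - 27*d^2 + 3*d + 14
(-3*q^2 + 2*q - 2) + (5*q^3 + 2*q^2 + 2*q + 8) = 5*q^3 - q^2 + 4*q + 6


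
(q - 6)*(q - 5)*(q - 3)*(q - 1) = q^4 - 15*q^3 + 77*q^2 - 153*q + 90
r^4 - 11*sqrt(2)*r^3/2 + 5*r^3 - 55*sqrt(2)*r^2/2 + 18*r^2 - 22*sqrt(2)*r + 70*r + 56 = (r + 1)*(r + 4)*(r - 7*sqrt(2)/2)*(r - 2*sqrt(2))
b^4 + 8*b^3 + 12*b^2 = b^2*(b + 2)*(b + 6)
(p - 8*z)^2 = p^2 - 16*p*z + 64*z^2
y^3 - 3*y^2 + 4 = (y - 2)^2*(y + 1)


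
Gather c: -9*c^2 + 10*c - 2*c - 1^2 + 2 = -9*c^2 + 8*c + 1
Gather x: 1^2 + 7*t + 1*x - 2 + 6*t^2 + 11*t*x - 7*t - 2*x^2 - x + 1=6*t^2 + 11*t*x - 2*x^2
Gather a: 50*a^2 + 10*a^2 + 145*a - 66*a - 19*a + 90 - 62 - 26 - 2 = 60*a^2 + 60*a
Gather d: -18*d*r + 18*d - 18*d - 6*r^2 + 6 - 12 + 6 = -18*d*r - 6*r^2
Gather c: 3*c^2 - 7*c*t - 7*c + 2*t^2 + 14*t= 3*c^2 + c*(-7*t - 7) + 2*t^2 + 14*t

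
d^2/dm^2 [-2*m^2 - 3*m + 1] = -4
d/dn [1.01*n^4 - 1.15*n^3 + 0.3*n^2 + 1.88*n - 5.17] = 4.04*n^3 - 3.45*n^2 + 0.6*n + 1.88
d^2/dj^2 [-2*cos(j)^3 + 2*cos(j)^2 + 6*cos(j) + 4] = -18*sin(j)^2*cos(j) + 8*sin(j)^2 - 4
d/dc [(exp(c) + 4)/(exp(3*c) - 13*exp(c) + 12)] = 2*(2 - exp(c))*exp(c)/(exp(4*c) - 8*exp(3*c) + 22*exp(2*c) - 24*exp(c) + 9)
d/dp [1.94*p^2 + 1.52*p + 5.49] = 3.88*p + 1.52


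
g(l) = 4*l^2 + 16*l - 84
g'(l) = 8*l + 16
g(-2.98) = -96.16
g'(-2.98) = -7.84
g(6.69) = 202.06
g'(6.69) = 69.52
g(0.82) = -68.19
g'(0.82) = 22.56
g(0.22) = -80.29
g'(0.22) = 17.76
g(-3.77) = -87.47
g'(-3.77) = -14.16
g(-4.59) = -73.17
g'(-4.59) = -20.72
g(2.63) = -14.25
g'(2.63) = 37.04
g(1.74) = -44.05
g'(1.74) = 29.92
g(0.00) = -84.00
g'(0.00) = 16.00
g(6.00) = 156.00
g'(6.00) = 64.00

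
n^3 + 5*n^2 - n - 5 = (n - 1)*(n + 1)*(n + 5)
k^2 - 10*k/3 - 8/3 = (k - 4)*(k + 2/3)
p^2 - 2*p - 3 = (p - 3)*(p + 1)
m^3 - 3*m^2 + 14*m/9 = m*(m - 7/3)*(m - 2/3)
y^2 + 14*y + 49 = (y + 7)^2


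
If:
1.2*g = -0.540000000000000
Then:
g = -0.45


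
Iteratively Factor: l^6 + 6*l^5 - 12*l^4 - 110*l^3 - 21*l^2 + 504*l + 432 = (l - 3)*(l^5 + 9*l^4 + 15*l^3 - 65*l^2 - 216*l - 144) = (l - 3)*(l + 1)*(l^4 + 8*l^3 + 7*l^2 - 72*l - 144) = (l - 3)^2*(l + 1)*(l^3 + 11*l^2 + 40*l + 48) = (l - 3)^2*(l + 1)*(l + 4)*(l^2 + 7*l + 12) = (l - 3)^2*(l + 1)*(l + 4)^2*(l + 3)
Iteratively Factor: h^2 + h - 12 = (h - 3)*(h + 4)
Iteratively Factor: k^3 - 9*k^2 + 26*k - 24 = (k - 2)*(k^2 - 7*k + 12) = (k - 4)*(k - 2)*(k - 3)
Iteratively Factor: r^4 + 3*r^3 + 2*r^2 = (r)*(r^3 + 3*r^2 + 2*r) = r*(r + 2)*(r^2 + r) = r^2*(r + 2)*(r + 1)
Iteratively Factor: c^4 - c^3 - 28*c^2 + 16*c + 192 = (c - 4)*(c^3 + 3*c^2 - 16*c - 48) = (c - 4)^2*(c^2 + 7*c + 12) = (c - 4)^2*(c + 4)*(c + 3)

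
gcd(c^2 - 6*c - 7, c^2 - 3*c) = 1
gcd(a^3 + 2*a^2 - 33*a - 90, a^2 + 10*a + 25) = a + 5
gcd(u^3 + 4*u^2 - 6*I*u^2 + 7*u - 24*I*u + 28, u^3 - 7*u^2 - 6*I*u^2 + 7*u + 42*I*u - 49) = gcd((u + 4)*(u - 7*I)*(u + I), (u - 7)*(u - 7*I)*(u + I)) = u^2 - 6*I*u + 7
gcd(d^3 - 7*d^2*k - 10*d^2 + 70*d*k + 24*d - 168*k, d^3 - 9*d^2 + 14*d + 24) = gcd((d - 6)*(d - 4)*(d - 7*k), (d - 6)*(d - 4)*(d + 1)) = d^2 - 10*d + 24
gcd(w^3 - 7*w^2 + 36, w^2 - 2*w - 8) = w + 2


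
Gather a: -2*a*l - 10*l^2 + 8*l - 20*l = -2*a*l - 10*l^2 - 12*l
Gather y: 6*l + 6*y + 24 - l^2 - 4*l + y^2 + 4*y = -l^2 + 2*l + y^2 + 10*y + 24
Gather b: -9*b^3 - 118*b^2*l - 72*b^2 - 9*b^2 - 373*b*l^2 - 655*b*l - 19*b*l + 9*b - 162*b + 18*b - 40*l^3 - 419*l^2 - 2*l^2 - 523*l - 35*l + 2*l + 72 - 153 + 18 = -9*b^3 + b^2*(-118*l - 81) + b*(-373*l^2 - 674*l - 135) - 40*l^3 - 421*l^2 - 556*l - 63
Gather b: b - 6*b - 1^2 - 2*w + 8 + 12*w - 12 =-5*b + 10*w - 5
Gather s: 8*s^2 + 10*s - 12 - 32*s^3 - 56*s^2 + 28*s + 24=-32*s^3 - 48*s^2 + 38*s + 12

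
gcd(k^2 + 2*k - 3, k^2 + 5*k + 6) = k + 3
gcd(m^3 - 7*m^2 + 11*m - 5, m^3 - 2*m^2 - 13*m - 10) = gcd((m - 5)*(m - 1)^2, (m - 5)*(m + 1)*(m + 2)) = m - 5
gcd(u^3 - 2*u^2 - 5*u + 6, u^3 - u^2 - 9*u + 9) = u^2 - 4*u + 3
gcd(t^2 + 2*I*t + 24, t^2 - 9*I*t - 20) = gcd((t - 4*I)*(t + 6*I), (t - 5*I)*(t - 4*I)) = t - 4*I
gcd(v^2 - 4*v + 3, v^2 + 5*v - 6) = v - 1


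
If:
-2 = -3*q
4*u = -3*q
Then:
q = 2/3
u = -1/2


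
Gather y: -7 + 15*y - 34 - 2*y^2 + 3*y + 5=-2*y^2 + 18*y - 36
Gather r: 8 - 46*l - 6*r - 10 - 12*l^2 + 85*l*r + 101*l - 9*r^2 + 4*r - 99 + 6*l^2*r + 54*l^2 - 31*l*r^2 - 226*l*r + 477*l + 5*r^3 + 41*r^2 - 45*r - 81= 42*l^2 + 532*l + 5*r^3 + r^2*(32 - 31*l) + r*(6*l^2 - 141*l - 47) - 182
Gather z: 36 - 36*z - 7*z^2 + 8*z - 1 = -7*z^2 - 28*z + 35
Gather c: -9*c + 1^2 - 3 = -9*c - 2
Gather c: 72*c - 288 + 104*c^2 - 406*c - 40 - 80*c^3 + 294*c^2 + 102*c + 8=-80*c^3 + 398*c^2 - 232*c - 320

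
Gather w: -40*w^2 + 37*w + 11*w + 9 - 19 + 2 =-40*w^2 + 48*w - 8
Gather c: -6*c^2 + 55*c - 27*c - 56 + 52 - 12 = -6*c^2 + 28*c - 16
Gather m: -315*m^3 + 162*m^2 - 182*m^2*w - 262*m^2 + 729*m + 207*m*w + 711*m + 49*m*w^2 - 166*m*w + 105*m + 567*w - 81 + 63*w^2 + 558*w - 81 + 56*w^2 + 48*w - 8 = -315*m^3 + m^2*(-182*w - 100) + m*(49*w^2 + 41*w + 1545) + 119*w^2 + 1173*w - 170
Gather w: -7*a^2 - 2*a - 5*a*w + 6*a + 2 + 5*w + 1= -7*a^2 + 4*a + w*(5 - 5*a) + 3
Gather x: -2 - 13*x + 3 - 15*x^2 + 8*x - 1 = -15*x^2 - 5*x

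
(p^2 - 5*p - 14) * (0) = 0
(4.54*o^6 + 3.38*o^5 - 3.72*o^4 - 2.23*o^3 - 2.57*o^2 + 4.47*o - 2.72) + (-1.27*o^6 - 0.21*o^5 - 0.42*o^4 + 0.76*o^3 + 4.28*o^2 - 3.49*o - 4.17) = 3.27*o^6 + 3.17*o^5 - 4.14*o^4 - 1.47*o^3 + 1.71*o^2 + 0.98*o - 6.89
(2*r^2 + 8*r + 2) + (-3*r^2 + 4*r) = -r^2 + 12*r + 2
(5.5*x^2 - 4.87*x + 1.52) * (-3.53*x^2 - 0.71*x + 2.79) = -19.415*x^4 + 13.2861*x^3 + 13.4371*x^2 - 14.6665*x + 4.2408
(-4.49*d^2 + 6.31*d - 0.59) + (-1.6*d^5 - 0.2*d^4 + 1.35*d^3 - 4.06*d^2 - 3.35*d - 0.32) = -1.6*d^5 - 0.2*d^4 + 1.35*d^3 - 8.55*d^2 + 2.96*d - 0.91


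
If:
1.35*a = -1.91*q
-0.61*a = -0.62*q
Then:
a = 0.00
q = 0.00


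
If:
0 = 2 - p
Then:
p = 2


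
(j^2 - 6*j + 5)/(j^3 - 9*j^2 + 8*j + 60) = (j - 1)/(j^2 - 4*j - 12)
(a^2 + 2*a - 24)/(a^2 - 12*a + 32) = (a + 6)/(a - 8)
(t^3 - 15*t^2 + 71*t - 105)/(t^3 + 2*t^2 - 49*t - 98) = (t^2 - 8*t + 15)/(t^2 + 9*t + 14)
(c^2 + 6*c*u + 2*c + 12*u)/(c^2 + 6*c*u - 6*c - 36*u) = (c + 2)/(c - 6)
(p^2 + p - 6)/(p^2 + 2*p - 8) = (p + 3)/(p + 4)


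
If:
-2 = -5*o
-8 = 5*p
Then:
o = 2/5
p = -8/5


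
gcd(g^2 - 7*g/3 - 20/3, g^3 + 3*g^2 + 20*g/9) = g + 5/3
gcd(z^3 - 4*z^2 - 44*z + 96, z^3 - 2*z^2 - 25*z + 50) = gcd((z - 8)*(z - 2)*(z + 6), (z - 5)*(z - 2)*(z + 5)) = z - 2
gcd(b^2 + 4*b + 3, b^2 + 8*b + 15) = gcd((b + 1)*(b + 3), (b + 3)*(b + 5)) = b + 3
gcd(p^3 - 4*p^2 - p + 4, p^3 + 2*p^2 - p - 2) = p^2 - 1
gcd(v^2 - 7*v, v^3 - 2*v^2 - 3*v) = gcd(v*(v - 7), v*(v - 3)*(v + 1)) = v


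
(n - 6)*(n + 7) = n^2 + n - 42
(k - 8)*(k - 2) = k^2 - 10*k + 16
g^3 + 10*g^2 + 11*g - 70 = (g - 2)*(g + 5)*(g + 7)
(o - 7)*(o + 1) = o^2 - 6*o - 7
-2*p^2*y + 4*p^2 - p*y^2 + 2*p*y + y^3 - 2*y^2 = (-2*p + y)*(p + y)*(y - 2)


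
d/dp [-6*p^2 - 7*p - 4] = -12*p - 7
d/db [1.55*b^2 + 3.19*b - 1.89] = 3.1*b + 3.19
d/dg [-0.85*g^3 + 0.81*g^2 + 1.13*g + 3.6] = -2.55*g^2 + 1.62*g + 1.13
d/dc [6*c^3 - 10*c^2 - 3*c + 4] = 18*c^2 - 20*c - 3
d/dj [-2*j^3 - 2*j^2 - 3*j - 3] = -6*j^2 - 4*j - 3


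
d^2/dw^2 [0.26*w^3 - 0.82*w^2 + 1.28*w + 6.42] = 1.56*w - 1.64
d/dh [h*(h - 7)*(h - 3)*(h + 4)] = 4*h^3 - 18*h^2 - 38*h + 84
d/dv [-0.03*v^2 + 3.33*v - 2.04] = 3.33 - 0.06*v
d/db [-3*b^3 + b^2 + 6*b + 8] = -9*b^2 + 2*b + 6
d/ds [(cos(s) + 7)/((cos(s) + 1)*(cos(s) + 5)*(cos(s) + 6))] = (339*cos(s) + 33*cos(2*s) + cos(3*s) + 547)*sin(s)/(2*(cos(s) + 1)^2*(cos(s) + 5)^2*(cos(s) + 6)^2)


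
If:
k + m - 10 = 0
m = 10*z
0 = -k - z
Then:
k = -10/9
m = 100/9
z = 10/9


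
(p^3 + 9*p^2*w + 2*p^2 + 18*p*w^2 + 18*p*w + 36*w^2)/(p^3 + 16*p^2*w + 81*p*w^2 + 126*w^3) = (p + 2)/(p + 7*w)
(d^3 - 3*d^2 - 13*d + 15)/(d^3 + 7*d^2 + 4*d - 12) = (d^2 - 2*d - 15)/(d^2 + 8*d + 12)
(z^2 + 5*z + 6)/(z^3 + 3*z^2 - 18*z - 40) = (z + 3)/(z^2 + z - 20)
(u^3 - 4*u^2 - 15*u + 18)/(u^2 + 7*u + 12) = (u^2 - 7*u + 6)/(u + 4)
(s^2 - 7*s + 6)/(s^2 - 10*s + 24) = (s - 1)/(s - 4)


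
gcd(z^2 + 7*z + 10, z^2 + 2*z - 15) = z + 5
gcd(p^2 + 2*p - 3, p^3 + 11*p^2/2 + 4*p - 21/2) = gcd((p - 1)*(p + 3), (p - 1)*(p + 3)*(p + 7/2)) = p^2 + 2*p - 3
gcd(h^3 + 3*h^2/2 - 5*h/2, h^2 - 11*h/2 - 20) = h + 5/2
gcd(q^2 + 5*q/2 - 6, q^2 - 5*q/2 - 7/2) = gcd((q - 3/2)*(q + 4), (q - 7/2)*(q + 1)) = 1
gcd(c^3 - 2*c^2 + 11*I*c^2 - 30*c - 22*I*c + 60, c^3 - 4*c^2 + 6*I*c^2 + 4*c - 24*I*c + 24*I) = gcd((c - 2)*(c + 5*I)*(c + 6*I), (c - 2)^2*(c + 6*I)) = c^2 + c*(-2 + 6*I) - 12*I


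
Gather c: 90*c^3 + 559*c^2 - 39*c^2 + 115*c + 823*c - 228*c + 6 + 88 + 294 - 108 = 90*c^3 + 520*c^2 + 710*c + 280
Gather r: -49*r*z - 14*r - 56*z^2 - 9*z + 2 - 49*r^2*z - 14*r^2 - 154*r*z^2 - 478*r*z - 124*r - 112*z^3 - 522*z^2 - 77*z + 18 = r^2*(-49*z - 14) + r*(-154*z^2 - 527*z - 138) - 112*z^3 - 578*z^2 - 86*z + 20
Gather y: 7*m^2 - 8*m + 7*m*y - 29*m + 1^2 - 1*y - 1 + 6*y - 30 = 7*m^2 - 37*m + y*(7*m + 5) - 30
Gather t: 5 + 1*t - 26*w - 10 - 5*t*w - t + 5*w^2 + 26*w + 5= -5*t*w + 5*w^2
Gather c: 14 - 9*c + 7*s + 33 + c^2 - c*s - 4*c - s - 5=c^2 + c*(-s - 13) + 6*s + 42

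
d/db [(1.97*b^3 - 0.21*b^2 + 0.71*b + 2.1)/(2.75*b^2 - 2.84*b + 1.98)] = (5.4175*b^4 - 11.1896*b^3 + 10.3457*b^2 - 12.3816*b + 7.3698)/(7.5625*b^4 - 15.62*b^3 + 18.9556*b^2 - 11.2464*b + 3.9204)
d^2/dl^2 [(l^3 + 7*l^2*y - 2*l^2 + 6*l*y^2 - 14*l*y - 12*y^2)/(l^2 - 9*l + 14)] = 2*(6*y^2 + 49*y + 49)/(l^3 - 21*l^2 + 147*l - 343)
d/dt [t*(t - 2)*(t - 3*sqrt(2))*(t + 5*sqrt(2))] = 4*t^3 - 6*t^2 + 6*sqrt(2)*t^2 - 60*t - 8*sqrt(2)*t + 60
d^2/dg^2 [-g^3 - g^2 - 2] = -6*g - 2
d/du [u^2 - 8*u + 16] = 2*u - 8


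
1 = 1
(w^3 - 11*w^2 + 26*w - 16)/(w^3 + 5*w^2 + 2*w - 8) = (w^2 - 10*w + 16)/(w^2 + 6*w + 8)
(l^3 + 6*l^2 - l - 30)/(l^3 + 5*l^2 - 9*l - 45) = (l - 2)/(l - 3)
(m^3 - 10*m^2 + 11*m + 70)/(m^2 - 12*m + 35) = m + 2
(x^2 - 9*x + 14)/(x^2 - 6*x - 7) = (x - 2)/(x + 1)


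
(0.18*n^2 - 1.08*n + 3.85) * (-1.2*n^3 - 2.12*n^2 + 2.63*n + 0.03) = -0.216*n^5 + 0.9144*n^4 - 1.857*n^3 - 10.997*n^2 + 10.0931*n + 0.1155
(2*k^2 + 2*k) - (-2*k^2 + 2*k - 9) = 4*k^2 + 9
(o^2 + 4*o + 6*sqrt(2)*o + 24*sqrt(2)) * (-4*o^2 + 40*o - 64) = -4*o^4 - 24*sqrt(2)*o^3 + 24*o^3 + 96*o^2 + 144*sqrt(2)*o^2 - 256*o + 576*sqrt(2)*o - 1536*sqrt(2)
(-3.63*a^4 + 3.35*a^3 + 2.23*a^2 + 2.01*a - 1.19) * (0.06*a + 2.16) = -0.2178*a^5 - 7.6398*a^4 + 7.3698*a^3 + 4.9374*a^2 + 4.2702*a - 2.5704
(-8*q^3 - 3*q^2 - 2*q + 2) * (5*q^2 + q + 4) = -40*q^5 - 23*q^4 - 45*q^3 - 4*q^2 - 6*q + 8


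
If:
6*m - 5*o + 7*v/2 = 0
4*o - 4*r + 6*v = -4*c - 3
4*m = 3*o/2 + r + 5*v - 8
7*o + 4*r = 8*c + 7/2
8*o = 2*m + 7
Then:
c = 5215/1517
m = 1617/3034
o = 3059/3034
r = 36323/6068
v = 799/1517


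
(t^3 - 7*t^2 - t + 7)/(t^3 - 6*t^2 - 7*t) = (t - 1)/t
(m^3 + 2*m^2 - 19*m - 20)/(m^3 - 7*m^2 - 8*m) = (m^2 + m - 20)/(m*(m - 8))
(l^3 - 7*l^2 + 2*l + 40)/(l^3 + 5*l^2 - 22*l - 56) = (l - 5)/(l + 7)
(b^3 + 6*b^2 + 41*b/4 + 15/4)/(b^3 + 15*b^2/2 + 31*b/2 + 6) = (b + 5/2)/(b + 4)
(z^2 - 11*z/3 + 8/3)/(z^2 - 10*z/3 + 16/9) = 3*(z - 1)/(3*z - 2)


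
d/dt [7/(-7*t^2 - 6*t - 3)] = 14*(7*t + 3)/(7*t^2 + 6*t + 3)^2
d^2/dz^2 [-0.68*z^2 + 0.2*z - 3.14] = -1.36000000000000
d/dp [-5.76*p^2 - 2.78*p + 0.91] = -11.52*p - 2.78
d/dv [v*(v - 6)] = 2*v - 6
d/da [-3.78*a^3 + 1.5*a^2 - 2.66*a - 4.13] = -11.34*a^2 + 3.0*a - 2.66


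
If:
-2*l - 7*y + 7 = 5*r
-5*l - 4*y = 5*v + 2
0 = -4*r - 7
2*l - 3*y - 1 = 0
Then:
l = 217/80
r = -7/4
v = -1717/400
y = 59/40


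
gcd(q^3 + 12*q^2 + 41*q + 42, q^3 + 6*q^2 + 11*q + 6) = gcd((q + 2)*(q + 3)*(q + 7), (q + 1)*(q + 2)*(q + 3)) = q^2 + 5*q + 6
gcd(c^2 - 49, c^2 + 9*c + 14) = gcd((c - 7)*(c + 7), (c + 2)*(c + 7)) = c + 7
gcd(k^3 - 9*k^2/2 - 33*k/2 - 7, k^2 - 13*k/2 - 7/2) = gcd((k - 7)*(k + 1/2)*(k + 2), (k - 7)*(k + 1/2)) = k^2 - 13*k/2 - 7/2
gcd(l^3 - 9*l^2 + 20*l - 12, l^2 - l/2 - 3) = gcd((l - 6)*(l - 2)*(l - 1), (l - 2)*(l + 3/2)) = l - 2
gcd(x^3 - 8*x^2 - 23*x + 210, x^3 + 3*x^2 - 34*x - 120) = x^2 - x - 30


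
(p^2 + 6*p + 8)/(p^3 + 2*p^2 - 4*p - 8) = (p + 4)/(p^2 - 4)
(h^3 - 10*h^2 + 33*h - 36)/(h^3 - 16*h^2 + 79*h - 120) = (h^2 - 7*h + 12)/(h^2 - 13*h + 40)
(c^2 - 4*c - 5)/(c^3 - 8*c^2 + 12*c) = (c^2 - 4*c - 5)/(c*(c^2 - 8*c + 12))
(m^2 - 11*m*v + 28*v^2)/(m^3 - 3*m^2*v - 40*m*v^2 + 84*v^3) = (-m + 4*v)/(-m^2 - 4*m*v + 12*v^2)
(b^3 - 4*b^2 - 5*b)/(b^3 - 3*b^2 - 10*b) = (b + 1)/(b + 2)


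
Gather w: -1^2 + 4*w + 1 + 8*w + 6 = 12*w + 6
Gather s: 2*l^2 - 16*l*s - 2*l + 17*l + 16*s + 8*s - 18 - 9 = 2*l^2 + 15*l + s*(24 - 16*l) - 27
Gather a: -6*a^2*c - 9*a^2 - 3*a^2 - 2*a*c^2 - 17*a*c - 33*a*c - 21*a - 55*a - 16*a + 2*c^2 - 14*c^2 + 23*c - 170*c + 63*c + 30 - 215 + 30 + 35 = a^2*(-6*c - 12) + a*(-2*c^2 - 50*c - 92) - 12*c^2 - 84*c - 120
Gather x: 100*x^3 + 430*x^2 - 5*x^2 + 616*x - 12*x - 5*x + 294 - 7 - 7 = 100*x^3 + 425*x^2 + 599*x + 280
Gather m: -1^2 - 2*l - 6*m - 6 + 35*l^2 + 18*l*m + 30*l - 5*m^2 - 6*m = 35*l^2 + 28*l - 5*m^2 + m*(18*l - 12) - 7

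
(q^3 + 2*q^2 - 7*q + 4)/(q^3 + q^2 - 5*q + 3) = (q + 4)/(q + 3)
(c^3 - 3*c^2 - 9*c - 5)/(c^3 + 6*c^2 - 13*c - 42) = (c^3 - 3*c^2 - 9*c - 5)/(c^3 + 6*c^2 - 13*c - 42)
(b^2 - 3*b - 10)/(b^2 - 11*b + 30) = (b + 2)/(b - 6)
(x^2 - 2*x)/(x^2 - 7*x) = (x - 2)/(x - 7)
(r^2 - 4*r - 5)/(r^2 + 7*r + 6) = (r - 5)/(r + 6)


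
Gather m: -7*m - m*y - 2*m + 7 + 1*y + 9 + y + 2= m*(-y - 9) + 2*y + 18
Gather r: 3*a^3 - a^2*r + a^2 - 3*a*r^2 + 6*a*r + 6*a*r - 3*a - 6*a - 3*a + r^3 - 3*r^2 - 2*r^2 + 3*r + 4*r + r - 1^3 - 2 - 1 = 3*a^3 + a^2 - 12*a + r^3 + r^2*(-3*a - 5) + r*(-a^2 + 12*a + 8) - 4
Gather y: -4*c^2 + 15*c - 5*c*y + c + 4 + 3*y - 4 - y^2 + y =-4*c^2 + 16*c - y^2 + y*(4 - 5*c)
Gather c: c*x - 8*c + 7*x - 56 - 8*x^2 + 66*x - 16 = c*(x - 8) - 8*x^2 + 73*x - 72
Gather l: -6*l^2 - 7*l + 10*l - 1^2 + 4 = -6*l^2 + 3*l + 3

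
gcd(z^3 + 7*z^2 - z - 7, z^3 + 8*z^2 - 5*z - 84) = z + 7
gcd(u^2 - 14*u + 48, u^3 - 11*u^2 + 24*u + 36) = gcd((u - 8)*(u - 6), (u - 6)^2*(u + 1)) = u - 6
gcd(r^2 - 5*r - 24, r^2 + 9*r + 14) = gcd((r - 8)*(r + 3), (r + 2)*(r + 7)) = 1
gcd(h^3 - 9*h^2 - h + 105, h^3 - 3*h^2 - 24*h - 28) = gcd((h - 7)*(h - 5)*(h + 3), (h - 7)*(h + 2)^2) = h - 7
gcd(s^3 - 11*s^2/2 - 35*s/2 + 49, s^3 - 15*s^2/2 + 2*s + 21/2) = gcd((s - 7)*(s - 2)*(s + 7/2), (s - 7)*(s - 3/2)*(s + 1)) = s - 7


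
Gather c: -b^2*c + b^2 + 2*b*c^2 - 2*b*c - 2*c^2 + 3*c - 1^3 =b^2 + c^2*(2*b - 2) + c*(-b^2 - 2*b + 3) - 1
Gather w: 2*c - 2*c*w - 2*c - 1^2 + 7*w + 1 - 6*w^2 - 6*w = -6*w^2 + w*(1 - 2*c)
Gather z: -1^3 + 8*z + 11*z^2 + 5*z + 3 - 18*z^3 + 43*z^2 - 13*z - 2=-18*z^3 + 54*z^2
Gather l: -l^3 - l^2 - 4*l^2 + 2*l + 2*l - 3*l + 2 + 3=-l^3 - 5*l^2 + l + 5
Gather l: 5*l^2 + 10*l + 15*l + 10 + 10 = 5*l^2 + 25*l + 20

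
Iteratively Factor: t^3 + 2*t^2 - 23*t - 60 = (t + 4)*(t^2 - 2*t - 15) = (t - 5)*(t + 4)*(t + 3)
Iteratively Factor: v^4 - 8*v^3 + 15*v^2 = (v)*(v^3 - 8*v^2 + 15*v) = v^2*(v^2 - 8*v + 15) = v^2*(v - 5)*(v - 3)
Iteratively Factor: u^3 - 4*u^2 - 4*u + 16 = (u - 2)*(u^2 - 2*u - 8) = (u - 4)*(u - 2)*(u + 2)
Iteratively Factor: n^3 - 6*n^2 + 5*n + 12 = (n - 4)*(n^2 - 2*n - 3) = (n - 4)*(n + 1)*(n - 3)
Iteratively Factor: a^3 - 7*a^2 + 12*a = (a)*(a^2 - 7*a + 12) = a*(a - 4)*(a - 3)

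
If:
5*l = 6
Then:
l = 6/5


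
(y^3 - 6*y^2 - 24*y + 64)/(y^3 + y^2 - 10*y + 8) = (y - 8)/(y - 1)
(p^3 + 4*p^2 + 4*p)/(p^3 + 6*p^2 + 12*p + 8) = p/(p + 2)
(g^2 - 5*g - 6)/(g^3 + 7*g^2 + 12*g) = (g^2 - 5*g - 6)/(g*(g^2 + 7*g + 12))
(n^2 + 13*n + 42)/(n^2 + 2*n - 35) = (n + 6)/(n - 5)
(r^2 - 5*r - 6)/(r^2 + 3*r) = (r^2 - 5*r - 6)/(r*(r + 3))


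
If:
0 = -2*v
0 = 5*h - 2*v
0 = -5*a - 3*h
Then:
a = 0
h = 0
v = 0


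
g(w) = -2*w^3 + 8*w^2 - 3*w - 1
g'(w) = -6*w^2 + 16*w - 3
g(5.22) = -83.15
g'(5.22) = -82.97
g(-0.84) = 8.35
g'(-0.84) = -20.67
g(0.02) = -1.06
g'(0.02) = -2.68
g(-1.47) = 27.05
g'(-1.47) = -39.49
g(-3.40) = 180.29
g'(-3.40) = -126.76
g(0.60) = -0.35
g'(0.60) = 4.44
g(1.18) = 3.31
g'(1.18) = 7.53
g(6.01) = -164.23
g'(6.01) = -123.56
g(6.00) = -163.00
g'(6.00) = -123.00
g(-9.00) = 2132.00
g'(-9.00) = -633.00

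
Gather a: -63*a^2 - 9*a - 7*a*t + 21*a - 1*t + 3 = -63*a^2 + a*(12 - 7*t) - t + 3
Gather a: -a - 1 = -a - 1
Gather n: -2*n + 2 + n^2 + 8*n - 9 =n^2 + 6*n - 7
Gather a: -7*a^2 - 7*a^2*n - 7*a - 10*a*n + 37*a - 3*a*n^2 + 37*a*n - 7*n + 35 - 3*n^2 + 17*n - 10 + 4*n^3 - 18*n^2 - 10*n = a^2*(-7*n - 7) + a*(-3*n^2 + 27*n + 30) + 4*n^3 - 21*n^2 + 25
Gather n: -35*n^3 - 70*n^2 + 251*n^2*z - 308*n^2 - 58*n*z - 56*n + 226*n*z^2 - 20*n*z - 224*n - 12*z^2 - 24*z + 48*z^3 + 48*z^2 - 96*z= -35*n^3 + n^2*(251*z - 378) + n*(226*z^2 - 78*z - 280) + 48*z^3 + 36*z^2 - 120*z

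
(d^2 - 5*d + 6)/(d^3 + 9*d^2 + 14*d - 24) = (d^2 - 5*d + 6)/(d^3 + 9*d^2 + 14*d - 24)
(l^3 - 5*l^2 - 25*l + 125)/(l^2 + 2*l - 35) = (l^2 - 25)/(l + 7)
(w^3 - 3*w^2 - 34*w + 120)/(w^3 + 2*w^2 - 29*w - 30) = (w - 4)/(w + 1)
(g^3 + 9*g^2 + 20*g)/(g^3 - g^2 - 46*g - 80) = g*(g + 4)/(g^2 - 6*g - 16)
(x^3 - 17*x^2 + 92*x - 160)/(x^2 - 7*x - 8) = (x^2 - 9*x + 20)/(x + 1)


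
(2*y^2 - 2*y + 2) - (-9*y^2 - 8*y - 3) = 11*y^2 + 6*y + 5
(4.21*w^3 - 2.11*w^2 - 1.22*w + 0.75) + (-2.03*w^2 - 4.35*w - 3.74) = 4.21*w^3 - 4.14*w^2 - 5.57*w - 2.99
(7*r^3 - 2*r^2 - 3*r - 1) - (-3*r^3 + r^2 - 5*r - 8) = 10*r^3 - 3*r^2 + 2*r + 7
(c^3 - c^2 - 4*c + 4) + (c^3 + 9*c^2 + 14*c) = 2*c^3 + 8*c^2 + 10*c + 4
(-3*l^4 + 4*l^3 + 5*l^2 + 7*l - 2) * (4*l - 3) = -12*l^5 + 25*l^4 + 8*l^3 + 13*l^2 - 29*l + 6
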